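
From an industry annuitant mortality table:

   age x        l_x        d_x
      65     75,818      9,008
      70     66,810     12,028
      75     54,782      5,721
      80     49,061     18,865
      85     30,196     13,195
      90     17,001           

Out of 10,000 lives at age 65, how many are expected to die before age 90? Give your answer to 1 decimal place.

7757.7

The relevant probability is 1 − 17,001/75,818 = 0.775766.
Expected number = 10,000 × 0.775766 = 7757.7.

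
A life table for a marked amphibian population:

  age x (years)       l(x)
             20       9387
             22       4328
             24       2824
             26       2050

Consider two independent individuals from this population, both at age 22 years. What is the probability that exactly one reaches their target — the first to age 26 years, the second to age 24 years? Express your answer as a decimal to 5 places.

0.50803

p₁ = l(26)/l(22) = 2050/4328 = 0.473660; p₂ = l(24)/l(22) = 2824/4328 = 0.652495.
P(exactly one) = p₁(1−p₂) + (1−p₁)p₂ = 0.164599 + 0.343434 = 0.508033.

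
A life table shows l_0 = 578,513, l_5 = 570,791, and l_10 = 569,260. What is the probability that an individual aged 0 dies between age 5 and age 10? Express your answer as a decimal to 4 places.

0.0026

This is the probability of reaching 5 but not 10, conditional on being alive at 0: (l_5 − l_10) / l_0.
= (570,791 − 569,260) / 578,513 = 1,531 / 578,513 = 0.002646.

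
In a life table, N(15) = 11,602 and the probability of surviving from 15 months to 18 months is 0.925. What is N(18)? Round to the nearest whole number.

N(18) = N(15) × p = 11,602 × 0.925 = 10732.

10732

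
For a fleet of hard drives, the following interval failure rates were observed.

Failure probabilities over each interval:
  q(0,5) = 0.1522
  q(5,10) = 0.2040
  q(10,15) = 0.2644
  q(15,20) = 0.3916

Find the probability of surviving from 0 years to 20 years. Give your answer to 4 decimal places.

P(survive 0→20) = (1 − 0.1522) × (1 − 0.2040) × (1 − 0.2644) × (1 − 0.3916).
= 0.8478 × 0.7960 × 0.7356 × 0.6084 = 0.302021.

0.3020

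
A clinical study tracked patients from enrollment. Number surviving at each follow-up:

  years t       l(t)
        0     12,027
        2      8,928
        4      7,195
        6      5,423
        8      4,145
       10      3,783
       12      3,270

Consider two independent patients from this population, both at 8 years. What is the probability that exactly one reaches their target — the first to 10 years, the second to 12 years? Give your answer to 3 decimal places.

0.262

p₁ = l(10)/l(8) = 3,783/4,145 = 0.912666; p₂ = l(12)/l(8) = 3,270/4,145 = 0.788902.
P(exactly one) = p₁(1−p₂) + (1−p₁)p₂ = 0.192662 + 0.068898 = 0.261560.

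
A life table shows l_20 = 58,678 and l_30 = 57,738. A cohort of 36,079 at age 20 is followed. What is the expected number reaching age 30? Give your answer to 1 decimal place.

35501.0

The relevant probability is 57,738/58,678 = 0.983980.
Expected number = 36,079 × 0.983980 = 35501.0.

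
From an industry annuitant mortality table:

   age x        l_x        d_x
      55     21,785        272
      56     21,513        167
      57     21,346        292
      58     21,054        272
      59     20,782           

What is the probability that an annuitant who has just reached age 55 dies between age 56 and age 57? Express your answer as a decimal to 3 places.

We want 1|1q55 = (l_56 − l_57)/l_55.
This is the probability of reaching 56 but not 57, conditional on being alive at 55: (l_56 − l_57) / l_55.
= (21,513 − 21,346) / 21,785 = 167 / 21,785 = 0.007666.

0.008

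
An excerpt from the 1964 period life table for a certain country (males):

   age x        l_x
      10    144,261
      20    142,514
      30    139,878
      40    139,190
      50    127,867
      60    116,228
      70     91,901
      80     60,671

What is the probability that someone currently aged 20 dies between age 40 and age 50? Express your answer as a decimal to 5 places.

0.07945

We want 20|10q20 = (l_40 − l_50)/l_20.
This is the probability of reaching 40 but not 50, conditional on being alive at 20: (l_40 − l_50) / l_20.
= (139,190 − 127,867) / 142,514 = 11,323 / 142,514 = 0.079452.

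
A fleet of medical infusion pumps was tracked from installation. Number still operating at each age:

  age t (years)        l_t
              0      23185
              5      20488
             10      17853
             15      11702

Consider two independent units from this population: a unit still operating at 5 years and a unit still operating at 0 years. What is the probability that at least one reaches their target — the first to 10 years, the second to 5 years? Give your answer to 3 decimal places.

p₁ = l_10/l_5 = 17853/20488 = 0.871388; p₂ = l_5/l_0 = 20488/23185 = 0.883675.
P(at least one) = 1 − (1−p₁)(1−p₂) = 1 − 0.128612 × 0.116325 = 0.985039.

0.985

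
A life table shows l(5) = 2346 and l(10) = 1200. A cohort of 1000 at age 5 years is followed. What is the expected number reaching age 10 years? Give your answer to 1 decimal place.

The relevant probability is 1200/2346 = 0.511509.
Expected number = 1000 × 0.511509 = 511.5.

511.5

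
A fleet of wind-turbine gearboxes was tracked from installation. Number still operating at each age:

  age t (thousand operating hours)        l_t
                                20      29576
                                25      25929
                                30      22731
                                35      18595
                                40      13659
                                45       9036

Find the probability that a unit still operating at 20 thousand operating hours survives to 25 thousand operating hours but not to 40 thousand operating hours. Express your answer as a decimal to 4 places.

This is the probability of reaching 25 but not 40, conditional on being operational at 20: (l_25 − l_40) / l_20.
= (25929 − 13659) / 29576 = 12270 / 29576 = 0.414863.

0.4149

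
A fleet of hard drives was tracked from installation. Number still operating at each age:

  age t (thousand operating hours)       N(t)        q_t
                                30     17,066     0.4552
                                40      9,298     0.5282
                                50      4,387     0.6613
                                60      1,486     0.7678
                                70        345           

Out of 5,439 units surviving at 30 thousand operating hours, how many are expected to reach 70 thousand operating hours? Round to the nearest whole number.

110

The relevant probability is 345/17,066 = 0.020216.
Expected number = 5,439 × 0.020216 = 110.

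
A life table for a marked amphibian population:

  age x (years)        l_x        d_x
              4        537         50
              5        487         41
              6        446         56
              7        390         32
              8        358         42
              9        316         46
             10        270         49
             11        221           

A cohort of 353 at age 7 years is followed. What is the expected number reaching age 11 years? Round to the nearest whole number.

The relevant probability is 221/390 = 0.566667.
Expected number = 353 × 0.566667 = 200.

200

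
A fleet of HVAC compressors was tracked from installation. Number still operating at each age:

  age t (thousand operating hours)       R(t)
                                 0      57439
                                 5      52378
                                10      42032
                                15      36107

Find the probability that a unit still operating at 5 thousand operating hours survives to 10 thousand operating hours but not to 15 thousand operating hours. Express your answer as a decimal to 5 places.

This is the probability of reaching 10 but not 15, conditional on being operational at 5: (R(10) − R(15)) / R(5).
= (42032 − 36107) / 52378 = 5925 / 52378 = 0.113120.

0.11312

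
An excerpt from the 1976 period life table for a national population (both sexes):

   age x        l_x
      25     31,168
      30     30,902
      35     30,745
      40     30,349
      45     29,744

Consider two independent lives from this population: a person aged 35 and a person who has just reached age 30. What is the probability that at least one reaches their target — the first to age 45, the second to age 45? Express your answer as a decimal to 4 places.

p₁ = l_45/l_35 = 29,744/30,745 = 0.967442; p₂ = l_45/l_30 = 29,744/30,902 = 0.962527.
P(at least one) = 1 − (1−p₁)(1−p₂) = 1 − 0.032558 × 0.037473 = 0.998780.

0.9988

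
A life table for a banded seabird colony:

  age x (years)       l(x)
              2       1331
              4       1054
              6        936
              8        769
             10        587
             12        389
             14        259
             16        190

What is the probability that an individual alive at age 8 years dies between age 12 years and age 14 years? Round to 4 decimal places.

This is the probability of reaching 12 but not 14, conditional on being alive at 8: (l(12) − l(14)) / l(8).
= (389 − 259) / 769 = 130 / 769 = 0.169051.

0.1691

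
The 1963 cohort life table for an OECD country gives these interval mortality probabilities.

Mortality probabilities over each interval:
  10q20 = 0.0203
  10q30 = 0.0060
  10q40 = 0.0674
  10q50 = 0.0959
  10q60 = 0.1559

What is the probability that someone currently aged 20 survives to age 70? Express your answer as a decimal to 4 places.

Survival from 20 to 70 is the product of surviving each interval: (1 − 0.0203) × (1 − 0.0060) × (1 − 0.0674) × (1 − 0.0959) × (1 − 0.1559).
= 0.9797 × 0.9940 × 0.9326 × 0.9041 × 0.8441 = 0.693083.

0.6931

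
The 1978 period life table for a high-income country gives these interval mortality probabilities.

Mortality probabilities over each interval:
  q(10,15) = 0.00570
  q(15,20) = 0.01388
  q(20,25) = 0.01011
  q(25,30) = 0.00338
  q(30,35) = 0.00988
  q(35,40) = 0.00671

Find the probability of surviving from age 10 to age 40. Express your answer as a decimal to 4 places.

Survival from 10 to 40 is the product of surviving each interval: (1 − 0.00570) × (1 − 0.01388) × (1 − 0.01011) × (1 − 0.00338) × (1 − 0.00988) × (1 − 0.00671).
= 0.99430 × 0.98612 × 0.98989 × 0.99662 × 0.99012 × 0.99329 = 0.951322.

0.9513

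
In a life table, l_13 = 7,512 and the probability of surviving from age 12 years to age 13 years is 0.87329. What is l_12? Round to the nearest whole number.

l_12 = l_13 / p = 7,512 / 0.87329 = 8602.

8602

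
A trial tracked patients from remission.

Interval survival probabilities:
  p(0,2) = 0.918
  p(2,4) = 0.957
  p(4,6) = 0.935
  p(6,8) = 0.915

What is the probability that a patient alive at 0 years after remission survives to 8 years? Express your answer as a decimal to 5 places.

Chaining the interval survival probabilities: 0.918 × 0.957 × 0.935 × 0.915.
= 0.751601.

0.75160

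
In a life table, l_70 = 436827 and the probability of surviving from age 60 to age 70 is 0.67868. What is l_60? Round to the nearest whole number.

643642

l_60 = l_70 / p = 436827 / 0.67868 = 643642.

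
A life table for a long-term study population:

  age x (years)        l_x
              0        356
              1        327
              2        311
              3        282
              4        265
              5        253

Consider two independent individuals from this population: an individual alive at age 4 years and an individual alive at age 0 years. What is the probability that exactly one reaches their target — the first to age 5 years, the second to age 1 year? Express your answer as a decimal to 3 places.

p₁ = l_5/l_4 = 253/265 = 0.954717; p₂ = l_1/l_0 = 327/356 = 0.918539.
P(exactly one) = p₁(1−p₂) + (1−p₁)p₂ = 0.077772 + 0.041594 = 0.119366.

0.119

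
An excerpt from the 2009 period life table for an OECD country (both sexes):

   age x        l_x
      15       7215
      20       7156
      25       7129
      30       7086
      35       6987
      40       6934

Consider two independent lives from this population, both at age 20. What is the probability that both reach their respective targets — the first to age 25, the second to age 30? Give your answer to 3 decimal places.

p₁ = l_25/l_20 = 7129/7156 = 0.996227; p₂ = l_30/l_20 = 7086/7156 = 0.990218.
P(both) = p₁ × p₂ = 0.996227 × 0.990218 = 0.986482.

0.986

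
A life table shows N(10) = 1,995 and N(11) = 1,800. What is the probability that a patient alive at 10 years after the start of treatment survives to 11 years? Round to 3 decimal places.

0.902

The conditional survival probability is N(11)/N(10) = 1,800/1,995 = 0.902256.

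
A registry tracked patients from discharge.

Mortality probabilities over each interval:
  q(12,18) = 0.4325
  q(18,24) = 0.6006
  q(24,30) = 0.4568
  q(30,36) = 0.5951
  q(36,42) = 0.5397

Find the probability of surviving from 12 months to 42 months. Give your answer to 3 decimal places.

P(survive 12→42) = (1 − 0.4325) × (1 − 0.6006) × (1 − 0.4568) × (1 − 0.5951) × (1 − 0.5397).
= 0.5675 × 0.3994 × 0.5432 × 0.4049 × 0.4603 = 0.022947.

0.023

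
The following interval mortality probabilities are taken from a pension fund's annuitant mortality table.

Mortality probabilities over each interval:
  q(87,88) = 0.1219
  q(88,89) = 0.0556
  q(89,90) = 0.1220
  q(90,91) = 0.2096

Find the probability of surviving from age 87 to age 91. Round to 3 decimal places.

0.575

The overall survival probability is (1 − 0.1219) × (1 − 0.0556) × (1 − 0.1220) × (1 − 0.2096).
= 0.8781 × 0.9444 × 0.8780 × 0.7904 = 0.575495.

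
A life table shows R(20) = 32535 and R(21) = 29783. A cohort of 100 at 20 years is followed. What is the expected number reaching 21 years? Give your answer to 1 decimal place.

91.5

The relevant probability is 29783/32535 = 0.915414.
Expected number = 100 × 0.915414 = 91.5.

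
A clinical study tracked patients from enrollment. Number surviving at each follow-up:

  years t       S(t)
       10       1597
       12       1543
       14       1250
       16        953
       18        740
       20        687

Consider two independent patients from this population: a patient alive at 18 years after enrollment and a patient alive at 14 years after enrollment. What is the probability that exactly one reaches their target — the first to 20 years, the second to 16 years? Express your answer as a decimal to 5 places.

0.27519

p₁ = S(20)/S(18) = 687/740 = 0.928378; p₂ = S(16)/S(14) = 953/1250 = 0.762400.
P(exactly one) = p₁(1−p₂) + (1−p₁)p₂ = 0.220583 + 0.054605 = 0.275187.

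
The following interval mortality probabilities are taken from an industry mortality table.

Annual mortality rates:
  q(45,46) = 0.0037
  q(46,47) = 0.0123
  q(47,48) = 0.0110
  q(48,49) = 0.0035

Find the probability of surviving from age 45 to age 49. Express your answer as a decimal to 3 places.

P(survive 45→49) = (1 − 0.0037) × (1 − 0.0123) × (1 − 0.0110) × (1 − 0.0035).
= 0.9963 × 0.9877 × 0.9890 × 0.9965 = 0.969815.

0.970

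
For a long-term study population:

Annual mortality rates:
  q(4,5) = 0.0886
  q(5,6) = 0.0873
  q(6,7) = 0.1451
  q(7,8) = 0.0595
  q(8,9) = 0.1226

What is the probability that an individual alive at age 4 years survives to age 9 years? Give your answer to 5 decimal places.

Survival from 4 to 9 is the product of surviving each interval: (1 − 0.0886) × (1 − 0.0873) × (1 − 0.1451) × (1 − 0.0595) × (1 − 0.1226).
= 0.9114 × 0.9127 × 0.8549 × 0.9405 × 0.8774 = 0.586825.

0.58683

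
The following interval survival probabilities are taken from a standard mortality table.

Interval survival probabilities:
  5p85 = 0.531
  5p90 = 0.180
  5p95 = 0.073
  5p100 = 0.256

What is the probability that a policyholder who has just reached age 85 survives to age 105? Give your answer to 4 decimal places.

Survival from 85 to 105 is the product of surviving each interval: 0.531 × 0.180 × 0.073 × 0.256.
= 0.001786.

0.0018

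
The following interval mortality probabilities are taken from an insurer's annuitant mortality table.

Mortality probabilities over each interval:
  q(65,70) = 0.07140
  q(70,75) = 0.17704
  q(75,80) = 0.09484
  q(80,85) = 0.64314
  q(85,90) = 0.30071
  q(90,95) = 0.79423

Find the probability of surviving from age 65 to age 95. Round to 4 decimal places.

0.0355

The overall survival probability is (1 − 0.07140) × (1 − 0.17704) × (1 − 0.09484) × (1 − 0.64314) × (1 − 0.30071) × (1 − 0.79423).
= 0.92860 × 0.82296 × 0.90516 × 0.35686 × 0.69929 × 0.20577 = 0.035520.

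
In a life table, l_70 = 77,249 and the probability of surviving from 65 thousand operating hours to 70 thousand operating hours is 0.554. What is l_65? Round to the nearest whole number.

139439

l_65 = l_70 / p = 77,249 / 0.554 = 139439.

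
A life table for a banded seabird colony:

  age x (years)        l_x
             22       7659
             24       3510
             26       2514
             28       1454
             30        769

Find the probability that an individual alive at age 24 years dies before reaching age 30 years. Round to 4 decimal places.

P(die before 30 | alive at 24) = 1 − l_30/l_24 = 1 − 769/3510 = (2741)/3510 = 0.780912.

0.7809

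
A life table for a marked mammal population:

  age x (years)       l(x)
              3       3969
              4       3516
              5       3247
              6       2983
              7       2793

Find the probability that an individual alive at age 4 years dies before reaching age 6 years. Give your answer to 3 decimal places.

P(die before 6 | alive at 4) = 1 − l(6)/l(4) = 1 − 2983/3516 = (533)/3516 = 0.151593.

0.152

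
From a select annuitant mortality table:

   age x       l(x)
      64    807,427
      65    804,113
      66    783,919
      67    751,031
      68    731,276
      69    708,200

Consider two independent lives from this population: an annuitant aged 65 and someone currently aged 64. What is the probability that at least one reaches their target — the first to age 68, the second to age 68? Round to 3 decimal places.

p₁ = l(68)/l(65) = 731,276/804,113 = 0.909419; p₂ = l(68)/l(64) = 731,276/807,427 = 0.905687.
P(at least one) = 1 − (1−p₁)(1−p₂) = 1 − 0.090581 × 0.094313 = 0.991457.

0.991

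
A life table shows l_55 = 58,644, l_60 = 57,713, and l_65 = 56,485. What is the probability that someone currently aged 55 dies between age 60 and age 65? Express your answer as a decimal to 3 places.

0.021

We want 5|5q55 = (l_60 − l_65)/l_55.
This is the probability of reaching 60 but not 65, conditional on being alive at 55: (l_60 − l_65) / l_55.
= (57,713 − 56,485) / 58,644 = 1,228 / 58,644 = 0.020940.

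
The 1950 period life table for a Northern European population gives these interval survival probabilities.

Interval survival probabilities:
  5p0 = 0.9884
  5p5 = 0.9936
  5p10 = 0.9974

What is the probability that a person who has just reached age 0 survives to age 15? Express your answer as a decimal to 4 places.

Survival from 0 to 15 is the product of surviving each interval: 0.9884 × 0.9936 × 0.9974.
= 0.979521.

0.9795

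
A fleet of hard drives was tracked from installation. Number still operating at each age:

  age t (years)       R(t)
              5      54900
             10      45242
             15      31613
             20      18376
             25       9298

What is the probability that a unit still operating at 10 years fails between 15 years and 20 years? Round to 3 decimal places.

0.293

This is the probability of reaching 15 but not 20, conditional on being operational at 10: (R(15) − R(20)) / R(10).
= (31613 − 18376) / 45242 = 13237 / 45242 = 0.292582.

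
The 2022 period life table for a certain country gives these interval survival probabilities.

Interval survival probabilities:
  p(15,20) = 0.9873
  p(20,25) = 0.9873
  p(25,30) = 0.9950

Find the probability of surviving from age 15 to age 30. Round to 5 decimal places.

Survival from 15 to 30 is the product of surviving each interval: 0.9873 × 0.9873 × 0.9950.
= 0.969887.

0.96989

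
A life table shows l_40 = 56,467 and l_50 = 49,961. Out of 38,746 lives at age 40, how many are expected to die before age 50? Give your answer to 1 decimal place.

4464.2

The relevant probability is 1 − 49,961/56,467 = 0.115218.
Expected number = 38,746 × 0.115218 = 4464.2.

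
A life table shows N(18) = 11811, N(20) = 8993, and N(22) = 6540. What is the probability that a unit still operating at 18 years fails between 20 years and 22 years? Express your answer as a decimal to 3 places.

This is the probability of reaching 20 but not 22, conditional on being operational at 18: (N(20) − N(22)) / N(18).
= (8993 − 6540) / 11811 = 2453 / 11811 = 0.207688.

0.208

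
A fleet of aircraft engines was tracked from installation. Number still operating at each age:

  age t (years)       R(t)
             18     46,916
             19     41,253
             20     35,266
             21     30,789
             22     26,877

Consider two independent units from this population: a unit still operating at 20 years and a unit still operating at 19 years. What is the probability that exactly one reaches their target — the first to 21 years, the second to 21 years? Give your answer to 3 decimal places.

p₁ = R(21)/R(20) = 30,789/35,266 = 0.873051; p₂ = R(21)/R(19) = 30,789/41,253 = 0.746346.
P(exactly one) = p₁(1−p₂) + (1−p₁)p₂ = 0.221453 + 0.094748 = 0.316201.

0.316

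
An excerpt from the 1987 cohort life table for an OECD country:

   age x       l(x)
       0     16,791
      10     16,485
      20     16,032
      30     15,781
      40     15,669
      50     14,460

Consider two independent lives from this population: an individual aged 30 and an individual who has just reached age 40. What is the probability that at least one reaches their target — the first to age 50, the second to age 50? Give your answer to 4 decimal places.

p₁ = l(50)/l(30) = 14,460/15,781 = 0.916292; p₂ = l(50)/l(40) = 14,460/15,669 = 0.922841.
P(at least one) = 1 − (1−p₁)(1−p₂) = 1 − 0.083708 × 0.077159 = 0.993541.

0.9935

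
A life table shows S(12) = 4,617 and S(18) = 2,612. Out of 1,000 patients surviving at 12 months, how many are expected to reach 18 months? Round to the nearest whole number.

The relevant probability is 2,612/4,617 = 0.565735.
Expected number = 1,000 × 0.565735 = 566.

566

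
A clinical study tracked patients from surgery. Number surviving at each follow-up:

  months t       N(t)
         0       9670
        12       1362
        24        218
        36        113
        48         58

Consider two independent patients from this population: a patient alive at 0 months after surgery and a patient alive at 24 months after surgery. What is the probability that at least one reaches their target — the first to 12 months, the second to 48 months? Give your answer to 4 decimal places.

0.3694

p₁ = N(12)/N(0) = 1362/9670 = 0.140848; p₂ = N(48)/N(24) = 58/218 = 0.266055.
P(at least one) = 1 − (1−p₁)(1−p₂) = 1 − 0.859152 × 0.733945 = 0.369430.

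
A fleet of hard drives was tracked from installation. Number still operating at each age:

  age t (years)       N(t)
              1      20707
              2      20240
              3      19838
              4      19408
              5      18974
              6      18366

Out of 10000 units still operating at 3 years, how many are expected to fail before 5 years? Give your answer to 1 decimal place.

The relevant probability is 1 − 18974/19838 = 0.043553.
Expected number = 10000 × 0.043553 = 435.5.

435.5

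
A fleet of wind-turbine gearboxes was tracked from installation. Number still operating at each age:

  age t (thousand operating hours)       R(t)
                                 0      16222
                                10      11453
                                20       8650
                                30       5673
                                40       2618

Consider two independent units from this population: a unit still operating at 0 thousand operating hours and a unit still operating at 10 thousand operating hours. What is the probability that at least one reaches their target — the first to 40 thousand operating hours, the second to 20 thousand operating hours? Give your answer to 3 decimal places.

0.795

p₁ = R(40)/R(0) = 2618/16222 = 0.161386; p₂ = R(20)/R(10) = 8650/11453 = 0.755261.
P(at least one) = 1 − (1−p₁)(1−p₂) = 1 − 0.838614 × 0.244739 = 0.794758.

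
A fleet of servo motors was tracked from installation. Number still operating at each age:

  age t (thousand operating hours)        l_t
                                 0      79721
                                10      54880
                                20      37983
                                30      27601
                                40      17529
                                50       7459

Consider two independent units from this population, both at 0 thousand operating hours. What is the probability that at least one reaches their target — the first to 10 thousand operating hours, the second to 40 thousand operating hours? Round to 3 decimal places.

p₁ = l_10/l_0 = 54880/79721 = 0.688401; p₂ = l_40/l_0 = 17529/79721 = 0.219879.
P(at least one) = 1 − (1−p₁)(1−p₂) = 1 − 0.311599 × 0.780121 = 0.756915.

0.757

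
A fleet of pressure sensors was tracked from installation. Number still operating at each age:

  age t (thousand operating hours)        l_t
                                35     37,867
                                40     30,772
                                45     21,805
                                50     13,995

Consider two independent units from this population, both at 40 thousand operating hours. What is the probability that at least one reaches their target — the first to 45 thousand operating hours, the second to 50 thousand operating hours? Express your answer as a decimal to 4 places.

p₁ = l_45/l_40 = 21,805/30,772 = 0.708599; p₂ = l_50/l_40 = 13,995/30,772 = 0.454797.
P(at least one) = 1 − (1−p₁)(1−p₂) = 1 − 0.291401 × 0.545203 = 0.841127.

0.8411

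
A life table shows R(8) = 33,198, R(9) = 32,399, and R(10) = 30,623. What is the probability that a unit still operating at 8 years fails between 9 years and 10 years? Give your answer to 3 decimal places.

0.053

This is the probability of reaching 9 but not 10, conditional on being operational at 8: (R(9) − R(10)) / R(8).
= (32,399 − 30,623) / 33,198 = 1,776 / 33,198 = 0.053497.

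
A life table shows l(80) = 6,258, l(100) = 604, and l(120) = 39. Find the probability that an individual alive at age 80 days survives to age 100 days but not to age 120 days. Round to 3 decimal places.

0.090

This is the probability of reaching 100 but not 120, conditional on being alive at 80: (l(100) − l(120)) / l(80).
= (604 − 39) / 6,258 = 565 / 6,258 = 0.090284.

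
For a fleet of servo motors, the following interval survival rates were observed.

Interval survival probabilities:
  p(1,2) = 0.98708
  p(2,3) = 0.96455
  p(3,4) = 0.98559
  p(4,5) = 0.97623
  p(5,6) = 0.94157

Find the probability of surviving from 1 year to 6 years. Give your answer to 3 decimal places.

The overall survival probability is 0.98708 × 0.96455 × 0.98559 × 0.97623 × 0.94157.
= 0.862538.

0.863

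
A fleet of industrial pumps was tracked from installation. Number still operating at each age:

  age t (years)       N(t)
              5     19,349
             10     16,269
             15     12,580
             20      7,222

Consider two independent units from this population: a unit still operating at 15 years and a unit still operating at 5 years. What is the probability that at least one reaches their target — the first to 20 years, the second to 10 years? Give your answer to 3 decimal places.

0.932

p₁ = N(20)/N(15) = 7,222/12,580 = 0.574086; p₂ = N(10)/N(5) = 16,269/19,349 = 0.840819.
P(at least one) = 1 − (1−p₁)(1−p₂) = 1 − 0.425914 × 0.159181 = 0.932203.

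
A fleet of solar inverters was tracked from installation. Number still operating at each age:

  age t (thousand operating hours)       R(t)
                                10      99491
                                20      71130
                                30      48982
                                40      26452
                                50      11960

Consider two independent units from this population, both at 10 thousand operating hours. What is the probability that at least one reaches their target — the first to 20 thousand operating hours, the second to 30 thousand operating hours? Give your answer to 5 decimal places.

p₁ = R(20)/R(10) = 71130/99491 = 0.714939; p₂ = R(30)/R(10) = 48982/99491 = 0.492326.
P(at least one) = 1 − (1−p₁)(1−p₂) = 1 − 0.285061 × 0.507674 = 0.855282.

0.85528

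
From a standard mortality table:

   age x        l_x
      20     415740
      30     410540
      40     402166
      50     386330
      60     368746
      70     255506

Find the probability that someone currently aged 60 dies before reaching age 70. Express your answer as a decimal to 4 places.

P(die before 70 | alive at 60) = 1 − l_70/l_60 = 1 − 255506/368746 = (113240)/368746 = 0.307095.

0.3071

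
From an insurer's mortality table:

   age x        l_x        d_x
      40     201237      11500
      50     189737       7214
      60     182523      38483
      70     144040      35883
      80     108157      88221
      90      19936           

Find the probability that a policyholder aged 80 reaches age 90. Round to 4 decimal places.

We want 10p80 = l_90/l_80.
The conditional survival probability is l_90/l_80 = 19936/108157 = 0.184325.

0.1843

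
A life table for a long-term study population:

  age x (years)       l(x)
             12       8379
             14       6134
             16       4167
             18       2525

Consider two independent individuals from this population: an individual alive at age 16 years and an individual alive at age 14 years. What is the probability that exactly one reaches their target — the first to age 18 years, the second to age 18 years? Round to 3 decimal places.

p₁ = l(18)/l(16) = 2525/4167 = 0.605952; p₂ = l(18)/l(14) = 2525/6134 = 0.411640.
P(exactly one) = p₁(1−p₂) + (1−p₁)p₂ = 0.356518 + 0.162206 = 0.518724.

0.519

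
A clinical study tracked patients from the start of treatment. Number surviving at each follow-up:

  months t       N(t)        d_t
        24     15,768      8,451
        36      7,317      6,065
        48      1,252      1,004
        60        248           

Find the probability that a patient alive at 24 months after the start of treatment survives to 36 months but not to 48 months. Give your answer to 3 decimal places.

0.385

This is the probability of reaching 36 but not 48, conditional on being alive at 24: (N(36) − N(48)) / N(24).
= (7,317 − 1,252) / 15,768 = 6,065 / 15,768 = 0.384640.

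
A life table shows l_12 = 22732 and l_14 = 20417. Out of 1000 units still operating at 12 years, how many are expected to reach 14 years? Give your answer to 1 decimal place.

898.2

The relevant probability is 20417/22732 = 0.898161.
Expected number = 1000 × 0.898161 = 898.2.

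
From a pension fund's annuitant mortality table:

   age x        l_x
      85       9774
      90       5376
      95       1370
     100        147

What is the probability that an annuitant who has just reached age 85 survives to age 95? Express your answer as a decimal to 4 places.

We want 10p85 = l_95/l_85.
The conditional survival probability is l_95/l_85 = 1370/9774 = 0.140168.

0.1402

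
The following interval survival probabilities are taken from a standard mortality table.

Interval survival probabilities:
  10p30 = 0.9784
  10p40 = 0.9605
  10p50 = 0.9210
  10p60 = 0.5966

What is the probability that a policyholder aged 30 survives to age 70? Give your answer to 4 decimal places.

The overall survival probability is 0.9784 × 0.9605 × 0.9210 × 0.5966.
= 0.516365.

0.5164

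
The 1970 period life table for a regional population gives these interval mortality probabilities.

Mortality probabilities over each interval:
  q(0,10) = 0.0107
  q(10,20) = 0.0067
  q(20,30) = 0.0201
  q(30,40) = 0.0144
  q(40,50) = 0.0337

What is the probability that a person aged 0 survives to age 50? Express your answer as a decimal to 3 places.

0.917

Survival from 0 to 50 is the product of surviving each interval: (1 − 0.0107) × (1 − 0.0067) × (1 − 0.0201) × (1 − 0.0144) × (1 − 0.0337).
= 0.9893 × 0.9933 × 0.9799 × 0.9856 × 0.9663 = 0.917071.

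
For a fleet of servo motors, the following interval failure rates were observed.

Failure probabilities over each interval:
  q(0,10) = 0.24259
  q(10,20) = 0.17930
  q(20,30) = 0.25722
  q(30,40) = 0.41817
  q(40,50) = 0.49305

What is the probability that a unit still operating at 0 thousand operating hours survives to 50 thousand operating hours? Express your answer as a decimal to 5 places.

0.13619

Chaining the interval survival probabilities: (1 − 0.24259) × (1 − 0.17930) × (1 − 0.25722) × (1 − 0.41817) × (1 − 0.49305).
= 0.75741 × 0.82070 × 0.74278 × 0.58183 × 0.50695 = 0.136187.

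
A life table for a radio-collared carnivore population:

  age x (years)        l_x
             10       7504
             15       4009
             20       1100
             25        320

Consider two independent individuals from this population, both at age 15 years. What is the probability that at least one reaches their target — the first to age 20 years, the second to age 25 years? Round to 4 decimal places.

p₁ = l_20/l_15 = 1100/4009 = 0.274383; p₂ = l_25/l_15 = 320/4009 = 0.079820.
P(at least one) = 1 − (1−p₁)(1−p₂) = 1 − 0.725617 × 0.920180 = 0.332302.

0.3323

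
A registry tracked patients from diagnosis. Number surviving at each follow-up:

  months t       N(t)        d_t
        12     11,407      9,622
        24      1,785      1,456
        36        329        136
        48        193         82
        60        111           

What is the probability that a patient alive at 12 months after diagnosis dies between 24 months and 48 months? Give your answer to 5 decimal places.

This is the probability of reaching 24 but not 48, conditional on being alive at 12: (N(24) − N(48)) / N(12).
= (1,785 − 193) / 11,407 = 1,592 / 11,407 = 0.139563.

0.13956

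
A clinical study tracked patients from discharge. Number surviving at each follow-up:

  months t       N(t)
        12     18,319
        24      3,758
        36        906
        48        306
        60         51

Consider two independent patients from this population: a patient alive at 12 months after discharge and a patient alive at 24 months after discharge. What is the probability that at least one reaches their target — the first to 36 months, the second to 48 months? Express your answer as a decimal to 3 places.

p₁ = N(36)/N(12) = 906/18,319 = 0.049457; p₂ = N(48)/N(24) = 306/3,758 = 0.081426.
P(at least one) = 1 − (1−p₁)(1−p₂) = 1 − 0.950543 × 0.918574 = 0.126856.

0.127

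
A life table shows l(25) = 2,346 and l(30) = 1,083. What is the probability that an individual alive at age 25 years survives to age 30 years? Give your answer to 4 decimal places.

0.4616

The conditional survival probability is l(30)/l(25) = 1,083/2,346 = 0.461637.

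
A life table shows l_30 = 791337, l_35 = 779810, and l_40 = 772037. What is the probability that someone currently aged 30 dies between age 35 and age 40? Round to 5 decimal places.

0.00982

We want 5|5q30 = (l_35 − l_40)/l_30.
This is the probability of reaching 35 but not 40, conditional on being alive at 30: (l_35 − l_40) / l_30.
= (779810 − 772037) / 791337 = 7773 / 791337 = 0.009823.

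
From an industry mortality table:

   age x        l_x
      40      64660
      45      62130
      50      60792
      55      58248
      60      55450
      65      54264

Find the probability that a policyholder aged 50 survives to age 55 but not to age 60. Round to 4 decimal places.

0.0460

We want 5|5q50 = (l_55 − l_60)/l_50.
This is the probability of reaching 55 but not 60, conditional on being alive at 50: (l_55 − l_60) / l_50.
= (58248 − 55450) / 60792 = 2798 / 60792 = 0.046026.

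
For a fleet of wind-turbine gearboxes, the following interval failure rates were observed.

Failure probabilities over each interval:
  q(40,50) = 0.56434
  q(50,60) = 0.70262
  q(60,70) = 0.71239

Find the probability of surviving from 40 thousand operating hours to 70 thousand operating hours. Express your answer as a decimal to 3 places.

0.037

Chaining the interval survival probabilities: (1 − 0.56434) × (1 − 0.70262) × (1 − 0.71239).
= 0.43566 × 0.29738 × 0.28761 = 0.037262.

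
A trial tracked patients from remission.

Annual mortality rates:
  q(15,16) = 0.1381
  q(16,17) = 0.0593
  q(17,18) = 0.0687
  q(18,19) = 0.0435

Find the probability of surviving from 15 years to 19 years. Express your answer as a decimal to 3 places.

0.722

Chaining the interval survival probabilities: (1 − 0.1381) × (1 − 0.0593) × (1 − 0.0687) × (1 − 0.0435).
= 0.8619 × 0.9407 × 0.9313 × 0.9565 = 0.722242.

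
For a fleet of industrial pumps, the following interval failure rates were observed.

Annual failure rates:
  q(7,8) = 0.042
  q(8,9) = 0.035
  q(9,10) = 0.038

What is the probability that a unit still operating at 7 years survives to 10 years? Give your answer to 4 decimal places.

The overall survival probability is (1 − 0.042) × (1 − 0.035) × (1 − 0.038).
= 0.958 × 0.965 × 0.962 = 0.889340.

0.8893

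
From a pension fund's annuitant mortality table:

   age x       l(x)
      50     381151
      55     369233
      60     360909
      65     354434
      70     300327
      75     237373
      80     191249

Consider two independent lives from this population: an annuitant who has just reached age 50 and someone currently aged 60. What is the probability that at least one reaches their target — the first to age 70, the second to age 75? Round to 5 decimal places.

p₁ = l(70)/l(50) = 300327/381151 = 0.787948; p₂ = l(75)/l(60) = 237373/360909 = 0.657709.
P(at least one) = 1 − (1−p₁)(1−p₂) = 1 − 0.212052 × 0.342291 = 0.927417.

0.92742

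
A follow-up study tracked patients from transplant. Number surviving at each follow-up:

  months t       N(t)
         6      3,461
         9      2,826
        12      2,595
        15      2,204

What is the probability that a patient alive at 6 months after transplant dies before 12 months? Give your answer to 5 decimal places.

P(die before 12 | alive at 6) = 1 − N(12)/N(6) = 1 − 2,595/3,461 = (866)/3,461 = 0.250217.

0.25022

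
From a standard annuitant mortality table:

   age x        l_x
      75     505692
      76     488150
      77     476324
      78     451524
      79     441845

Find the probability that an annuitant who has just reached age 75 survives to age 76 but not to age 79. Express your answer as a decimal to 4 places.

We want 1|3q75 = (l_76 − l_79)/l_75.
This is the probability of reaching 76 but not 79, conditional on being alive at 75: (l_76 − l_79) / l_75.
= (488150 − 441845) / 505692 = 46305 / 505692 = 0.091568.

0.0916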